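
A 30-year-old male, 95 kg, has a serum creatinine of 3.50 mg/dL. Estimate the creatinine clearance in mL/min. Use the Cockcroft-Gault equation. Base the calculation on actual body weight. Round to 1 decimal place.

41.5 mL/min

CrCl = (140 − 30) × 95 / (72 × 3.5) = 10450.0 / 252.00 ≈ 41.5 mL/min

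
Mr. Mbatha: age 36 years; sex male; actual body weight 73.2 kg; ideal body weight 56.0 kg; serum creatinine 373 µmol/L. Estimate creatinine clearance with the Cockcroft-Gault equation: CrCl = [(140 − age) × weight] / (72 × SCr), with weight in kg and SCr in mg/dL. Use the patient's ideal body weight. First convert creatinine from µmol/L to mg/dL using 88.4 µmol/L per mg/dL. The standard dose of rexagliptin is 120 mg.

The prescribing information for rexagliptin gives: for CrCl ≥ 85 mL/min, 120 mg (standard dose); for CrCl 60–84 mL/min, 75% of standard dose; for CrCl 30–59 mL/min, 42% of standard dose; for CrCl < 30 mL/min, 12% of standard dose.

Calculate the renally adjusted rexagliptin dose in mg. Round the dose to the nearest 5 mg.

SCr = 373 / 88.4 = 4.219 mg/dL
CrCl = (140 − 36) × 56 / (72 × 4.219) = 5824.0 / 303.77 ≈ 19.2 mL/min
CrCl ≈ 19 mL/min → bracket < 30 mL/min.
12% of 120 mg = 14.4 mg → 15 mg

15 mg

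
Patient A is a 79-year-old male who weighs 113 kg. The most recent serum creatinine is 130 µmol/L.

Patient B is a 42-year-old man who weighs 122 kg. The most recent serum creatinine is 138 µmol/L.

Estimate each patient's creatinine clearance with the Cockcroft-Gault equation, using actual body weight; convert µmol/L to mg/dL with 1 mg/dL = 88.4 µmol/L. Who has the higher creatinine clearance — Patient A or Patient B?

Patient A: SCr = 130 / 88.4 = 1.471 mg/dL
Patient A: CrCl = (140 − 79) × 113 / (72 × 1.471) = 6893.0 / 105.91 ≈ 65.1 mL/min
Patient B: SCr = 138 / 88.4 = 1.561 mg/dL
Patient B: CrCl = (140 − 42) × 122 / (72 × 1.561) = 11956.0 / 112.39 ≈ 106.4 mL/min
65.1 vs 106.4 mL/min → Patient B is higher.

Patient B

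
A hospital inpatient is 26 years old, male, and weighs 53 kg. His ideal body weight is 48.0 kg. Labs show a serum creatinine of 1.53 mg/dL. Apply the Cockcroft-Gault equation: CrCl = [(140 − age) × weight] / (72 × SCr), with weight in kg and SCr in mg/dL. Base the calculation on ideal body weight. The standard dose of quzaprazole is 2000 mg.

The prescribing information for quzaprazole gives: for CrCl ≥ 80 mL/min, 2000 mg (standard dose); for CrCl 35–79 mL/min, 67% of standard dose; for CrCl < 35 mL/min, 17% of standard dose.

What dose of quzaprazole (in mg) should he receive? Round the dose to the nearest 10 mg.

CrCl = (140 − 26) × 48 / (72 × 1.53) = 5472.0 / 110.16 ≈ 49.7 mL/min
CrCl ≈ 50 mL/min → bracket 35–79 mL/min.
67% of 2000 mg = 1340 mg

1340 mg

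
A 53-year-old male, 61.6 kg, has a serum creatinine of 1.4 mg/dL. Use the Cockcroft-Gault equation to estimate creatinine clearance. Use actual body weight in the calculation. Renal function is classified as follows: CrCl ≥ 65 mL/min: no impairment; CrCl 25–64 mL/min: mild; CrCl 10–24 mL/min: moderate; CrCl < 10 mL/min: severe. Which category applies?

CrCl = (140 − 53) × 61.6 / (72 × 1.4) = 5359.2 / 100.80 ≈ 53.2 mL/min
53 mL/min falls in the 'mild' range.

mild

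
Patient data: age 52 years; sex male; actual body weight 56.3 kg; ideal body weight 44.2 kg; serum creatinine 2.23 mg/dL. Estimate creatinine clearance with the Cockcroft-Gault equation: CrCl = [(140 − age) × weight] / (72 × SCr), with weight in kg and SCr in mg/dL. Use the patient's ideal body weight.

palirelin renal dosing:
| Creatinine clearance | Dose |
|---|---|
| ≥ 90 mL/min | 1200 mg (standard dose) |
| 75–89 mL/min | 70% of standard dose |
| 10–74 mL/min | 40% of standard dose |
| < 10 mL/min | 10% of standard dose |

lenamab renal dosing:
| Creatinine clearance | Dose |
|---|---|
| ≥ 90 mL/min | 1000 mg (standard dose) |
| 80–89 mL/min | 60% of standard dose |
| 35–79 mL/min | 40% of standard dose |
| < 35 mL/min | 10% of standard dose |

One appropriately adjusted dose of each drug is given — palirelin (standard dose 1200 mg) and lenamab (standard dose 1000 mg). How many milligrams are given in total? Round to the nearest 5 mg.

580 mg

CrCl = (140 − 52) × 44.2 / (72 × 2.23) = 3889.6 / 160.56 ≈ 24.2 mL/min
CrCl ≈ 24 mL/min.
palirelin: 10–74 mL/min → 40% of 1200 mg = 480 mg.
lenamab: < 35 mL/min → 10% of 1000 mg = 100 mg.
Total = 480 + 100 = 580 mg.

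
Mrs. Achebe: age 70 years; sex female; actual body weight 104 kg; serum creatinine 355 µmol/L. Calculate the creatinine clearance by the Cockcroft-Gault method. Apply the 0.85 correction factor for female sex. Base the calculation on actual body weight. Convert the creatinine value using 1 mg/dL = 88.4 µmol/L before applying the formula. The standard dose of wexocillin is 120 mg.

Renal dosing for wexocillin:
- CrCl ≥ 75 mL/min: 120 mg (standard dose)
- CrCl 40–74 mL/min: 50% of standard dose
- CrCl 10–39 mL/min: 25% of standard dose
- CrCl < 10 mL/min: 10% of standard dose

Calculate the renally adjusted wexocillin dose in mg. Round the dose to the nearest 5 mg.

30 mg

SCr = 355 / 88.4 = 4.016 mg/dL
CrCl = (140 − 70) × 104 / (72 × 4.016) × 0.85 = 7280.0 / 289.15 × 0.85 ≈ 21.4 mL/min
CrCl ≈ 21 mL/min → bracket 10–39 mL/min.
25% of 120 mg = 30 mg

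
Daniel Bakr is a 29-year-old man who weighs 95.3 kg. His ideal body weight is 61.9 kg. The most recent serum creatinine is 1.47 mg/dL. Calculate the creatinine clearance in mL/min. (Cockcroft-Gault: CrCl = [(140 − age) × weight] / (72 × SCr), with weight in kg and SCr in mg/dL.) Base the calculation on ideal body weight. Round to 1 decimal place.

CrCl = (140 − 29) × 61.9 / (72 × 1.47) = 6870.9 / 105.84 ≈ 64.9 mL/min

64.9 mL/min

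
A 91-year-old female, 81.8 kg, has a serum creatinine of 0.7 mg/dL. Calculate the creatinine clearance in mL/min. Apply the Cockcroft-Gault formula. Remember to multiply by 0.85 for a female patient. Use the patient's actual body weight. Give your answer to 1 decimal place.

67.6 mL/min

CrCl = (140 − 91) × 81.8 / (72 × 0.7) × 0.85 = 4008.2 / 50.40 × 0.85 ≈ 67.6 mL/min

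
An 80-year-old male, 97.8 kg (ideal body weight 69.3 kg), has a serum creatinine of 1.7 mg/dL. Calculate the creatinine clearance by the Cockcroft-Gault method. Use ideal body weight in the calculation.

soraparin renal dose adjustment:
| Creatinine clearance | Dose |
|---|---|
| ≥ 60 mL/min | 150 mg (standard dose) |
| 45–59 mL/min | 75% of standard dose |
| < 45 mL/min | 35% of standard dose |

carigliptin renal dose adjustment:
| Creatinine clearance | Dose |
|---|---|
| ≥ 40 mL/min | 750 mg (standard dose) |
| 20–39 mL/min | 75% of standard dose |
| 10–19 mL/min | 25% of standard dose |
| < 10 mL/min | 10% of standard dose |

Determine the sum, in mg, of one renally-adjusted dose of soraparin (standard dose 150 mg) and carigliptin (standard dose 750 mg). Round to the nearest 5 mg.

CrCl = (140 − 80) × 69.3 / (72 × 1.7) = 4158.0 / 122.40 ≈ 34.0 mL/min
CrCl ≈ 34 mL/min.
soraparin: < 45 mL/min → 35% of 150 mg = 52.5 mg.
carigliptin: 20–39 mL/min → 75% of 750 mg = 562.5 mg.
Total = 52.5 + 562.5 = 615 mg.

615 mg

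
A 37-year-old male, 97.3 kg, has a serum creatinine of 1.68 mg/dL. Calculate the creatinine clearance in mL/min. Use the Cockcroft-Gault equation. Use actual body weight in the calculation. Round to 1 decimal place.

CrCl = (140 − 37) × 97.3 / (72 × 1.68) = 10021.9 / 120.96 ≈ 82.9 mL/min

82.9 mL/min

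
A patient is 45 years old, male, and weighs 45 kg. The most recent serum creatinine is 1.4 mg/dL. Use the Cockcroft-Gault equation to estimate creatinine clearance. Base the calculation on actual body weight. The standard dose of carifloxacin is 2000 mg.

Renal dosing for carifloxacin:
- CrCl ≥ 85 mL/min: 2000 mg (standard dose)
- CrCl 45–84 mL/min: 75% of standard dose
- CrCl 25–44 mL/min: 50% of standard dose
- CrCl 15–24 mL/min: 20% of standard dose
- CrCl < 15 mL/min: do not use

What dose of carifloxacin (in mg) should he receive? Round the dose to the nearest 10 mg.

CrCl = (140 − 45) × 45 / (72 × 1.4) = 4275.0 / 100.80 ≈ 42.4 mL/min
CrCl ≈ 42 mL/min → bracket 25–44 mL/min.
50% of 2000 mg = 1000 mg

1000 mg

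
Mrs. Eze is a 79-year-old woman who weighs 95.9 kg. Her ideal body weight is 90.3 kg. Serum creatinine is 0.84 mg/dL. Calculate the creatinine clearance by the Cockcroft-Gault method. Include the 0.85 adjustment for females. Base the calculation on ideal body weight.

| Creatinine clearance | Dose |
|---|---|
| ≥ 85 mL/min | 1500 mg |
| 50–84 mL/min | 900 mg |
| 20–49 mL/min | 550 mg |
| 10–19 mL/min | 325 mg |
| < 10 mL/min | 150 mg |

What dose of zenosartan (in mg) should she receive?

CrCl = (140 − 79) × 90.3 / (72 × 0.84) × 0.85 = 5508.3 / 60.48 × 0.85 ≈ 77.4 mL/min
CrCl ≈ 77 mL/min → bracket 50–84 mL/min.
Dose for this bracket: 900 mg.

900 mg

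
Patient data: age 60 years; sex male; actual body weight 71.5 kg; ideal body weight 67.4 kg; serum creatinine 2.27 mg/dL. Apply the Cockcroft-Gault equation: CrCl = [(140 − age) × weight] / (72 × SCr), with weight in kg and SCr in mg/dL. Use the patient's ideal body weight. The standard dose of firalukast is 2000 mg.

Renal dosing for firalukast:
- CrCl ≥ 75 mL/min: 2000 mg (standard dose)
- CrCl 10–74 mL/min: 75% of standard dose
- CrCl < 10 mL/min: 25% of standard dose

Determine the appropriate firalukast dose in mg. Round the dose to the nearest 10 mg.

1500 mg

CrCl = (140 − 60) × 67.4 / (72 × 2.27) = 5392.0 / 163.44 ≈ 33.0 mL/min
CrCl ≈ 33 mL/min → bracket 10–74 mL/min.
75% of 2000 mg = 1500 mg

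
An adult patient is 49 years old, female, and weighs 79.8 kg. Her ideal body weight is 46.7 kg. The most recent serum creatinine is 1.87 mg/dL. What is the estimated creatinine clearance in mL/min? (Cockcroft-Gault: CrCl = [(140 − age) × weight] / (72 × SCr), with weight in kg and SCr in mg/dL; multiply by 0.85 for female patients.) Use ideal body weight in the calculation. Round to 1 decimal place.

26.8 mL/min

CrCl = (140 − 49) × 46.7 / (72 × 1.87) × 0.85 = 4249.7 / 134.64 × 0.85 ≈ 26.8 mL/min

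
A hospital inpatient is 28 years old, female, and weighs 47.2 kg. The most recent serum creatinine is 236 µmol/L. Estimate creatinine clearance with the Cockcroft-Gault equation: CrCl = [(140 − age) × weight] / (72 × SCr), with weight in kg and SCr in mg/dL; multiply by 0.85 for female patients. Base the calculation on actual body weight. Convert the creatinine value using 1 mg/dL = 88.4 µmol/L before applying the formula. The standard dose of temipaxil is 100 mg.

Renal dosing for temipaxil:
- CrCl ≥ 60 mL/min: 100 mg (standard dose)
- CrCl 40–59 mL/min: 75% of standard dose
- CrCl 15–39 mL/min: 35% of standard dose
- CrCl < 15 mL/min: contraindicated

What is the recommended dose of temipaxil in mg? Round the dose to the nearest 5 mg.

35 mg

SCr = 236 / 88.4 = 2.67 mg/dL
CrCl = (140 − 28) × 47.2 / (72 × 2.67) × 0.85 = 5286.4 / 192.24 × 0.85 ≈ 23.4 mL/min
CrCl ≈ 23 mL/min → bracket 15–39 mL/min.
35% of 100 mg = 35 mg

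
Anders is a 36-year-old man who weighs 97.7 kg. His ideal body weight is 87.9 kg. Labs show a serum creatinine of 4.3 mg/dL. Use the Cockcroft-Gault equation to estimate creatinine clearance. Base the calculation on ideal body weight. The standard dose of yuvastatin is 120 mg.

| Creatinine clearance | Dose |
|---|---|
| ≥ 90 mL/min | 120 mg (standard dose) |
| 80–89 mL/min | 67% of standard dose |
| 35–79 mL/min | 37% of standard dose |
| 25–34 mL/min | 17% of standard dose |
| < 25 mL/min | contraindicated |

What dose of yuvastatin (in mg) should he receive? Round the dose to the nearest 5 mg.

20 mg

CrCl = (140 − 36) × 87.9 / (72 × 4.3) = 9141.6 / 309.60 ≈ 29.5 mL/min
CrCl ≈ 30 mL/min → bracket 25–34 mL/min.
17% of 120 mg = 20.4 mg → 20 mg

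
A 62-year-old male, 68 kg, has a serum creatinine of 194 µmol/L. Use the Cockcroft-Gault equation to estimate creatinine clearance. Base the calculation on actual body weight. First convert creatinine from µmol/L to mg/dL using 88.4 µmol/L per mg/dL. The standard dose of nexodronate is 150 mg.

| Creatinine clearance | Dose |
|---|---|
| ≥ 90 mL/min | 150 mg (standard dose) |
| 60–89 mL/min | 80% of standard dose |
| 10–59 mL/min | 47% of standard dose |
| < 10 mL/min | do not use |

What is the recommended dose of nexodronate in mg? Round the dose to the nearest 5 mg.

70 mg

SCr = 194 / 88.4 = 2.195 mg/dL
CrCl = (140 − 62) × 68 / (72 × 2.195) = 5304.0 / 158.04 ≈ 33.6 mL/min
CrCl ≈ 34 mL/min → bracket 10–59 mL/min.
47% of 150 mg = 70.5 mg → 70 mg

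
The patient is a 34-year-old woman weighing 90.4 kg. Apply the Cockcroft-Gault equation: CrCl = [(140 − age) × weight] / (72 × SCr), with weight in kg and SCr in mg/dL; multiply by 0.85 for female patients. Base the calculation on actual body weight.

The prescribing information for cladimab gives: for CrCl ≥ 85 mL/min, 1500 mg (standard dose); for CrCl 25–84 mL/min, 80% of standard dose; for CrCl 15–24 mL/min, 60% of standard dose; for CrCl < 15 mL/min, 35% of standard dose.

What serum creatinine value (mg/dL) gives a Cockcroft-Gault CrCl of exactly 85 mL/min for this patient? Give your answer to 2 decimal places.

Standard dose requires CrCl ≥ 85 mL/min.
Set (140 − 34) × 90.4 × 0.85 / (72 × SCr) = 85
SCr = (140 − 34) × 90.4 × 0.85 / (72 × 85) = 1.331 mg/dL

1.33 mg/dL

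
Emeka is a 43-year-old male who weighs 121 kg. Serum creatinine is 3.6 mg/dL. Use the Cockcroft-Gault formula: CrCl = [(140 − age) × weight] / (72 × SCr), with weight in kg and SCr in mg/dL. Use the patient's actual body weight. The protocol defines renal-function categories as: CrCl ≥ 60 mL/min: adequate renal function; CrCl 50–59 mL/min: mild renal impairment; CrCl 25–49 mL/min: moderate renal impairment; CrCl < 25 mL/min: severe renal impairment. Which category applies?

CrCl = (140 − 43) × 121 / (72 × 3.6) = 11737.0 / 259.20 ≈ 45.3 mL/min
45 mL/min falls in the 'moderate renal impairment' range.

moderate renal impairment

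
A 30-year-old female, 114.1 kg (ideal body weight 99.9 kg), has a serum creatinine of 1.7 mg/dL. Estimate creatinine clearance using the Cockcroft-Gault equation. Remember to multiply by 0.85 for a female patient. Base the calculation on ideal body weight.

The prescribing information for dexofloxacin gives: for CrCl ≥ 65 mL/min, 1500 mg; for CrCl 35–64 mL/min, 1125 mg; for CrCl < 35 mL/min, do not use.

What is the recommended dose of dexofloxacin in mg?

CrCl = (140 − 30) × 99.9 / (72 × 1.7) × 0.85 = 10989.0 / 122.40 × 0.85 ≈ 76.3 mL/min
CrCl ≈ 76 mL/min → bracket ≥ 65 mL/min.
Dose for this bracket: 1500 mg.

1500 mg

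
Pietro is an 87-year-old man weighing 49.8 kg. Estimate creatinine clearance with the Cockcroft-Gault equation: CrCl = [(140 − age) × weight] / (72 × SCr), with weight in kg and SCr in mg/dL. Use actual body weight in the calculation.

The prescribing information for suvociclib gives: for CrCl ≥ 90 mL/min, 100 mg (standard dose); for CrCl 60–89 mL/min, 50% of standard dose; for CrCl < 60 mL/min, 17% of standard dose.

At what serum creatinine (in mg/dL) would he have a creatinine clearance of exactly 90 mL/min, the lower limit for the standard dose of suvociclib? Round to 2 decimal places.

0.41 mg/dL

Standard dose requires CrCl ≥ 90 mL/min.
Set (140 − 87) × 49.8 / (72 × SCr) = 90
SCr = (140 − 87) × 49.8 / (72 × 90) = 0.407 mg/dL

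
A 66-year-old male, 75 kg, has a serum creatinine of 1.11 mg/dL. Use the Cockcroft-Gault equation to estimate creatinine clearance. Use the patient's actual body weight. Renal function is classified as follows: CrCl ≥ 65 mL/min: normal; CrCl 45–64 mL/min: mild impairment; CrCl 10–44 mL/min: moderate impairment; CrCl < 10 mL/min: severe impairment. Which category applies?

normal

CrCl = (140 − 66) × 75 / (72 × 1.11) = 5550.0 / 79.92 ≈ 69.4 mL/min
69 mL/min falls in the 'normal' range.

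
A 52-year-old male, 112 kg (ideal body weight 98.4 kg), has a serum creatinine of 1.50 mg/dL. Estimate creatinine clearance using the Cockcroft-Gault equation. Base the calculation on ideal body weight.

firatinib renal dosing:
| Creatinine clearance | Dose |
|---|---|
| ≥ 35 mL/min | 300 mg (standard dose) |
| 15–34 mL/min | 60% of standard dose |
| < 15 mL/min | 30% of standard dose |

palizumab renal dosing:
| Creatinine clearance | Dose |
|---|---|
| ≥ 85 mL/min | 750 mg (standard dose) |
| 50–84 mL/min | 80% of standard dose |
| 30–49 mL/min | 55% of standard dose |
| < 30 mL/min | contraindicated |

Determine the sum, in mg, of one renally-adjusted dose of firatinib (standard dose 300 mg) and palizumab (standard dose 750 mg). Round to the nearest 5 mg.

900 mg

CrCl = (140 − 52) × 98.4 / (72 × 1.5) = 8659.2 / 108.00 ≈ 80.2 mL/min
CrCl ≈ 80 mL/min.
firatinib: ≥ 35 mL/min → 100% of 300 mg = 300 mg.
palizumab: 50–84 mL/min → 80% of 750 mg = 600 mg.
Total = 300 + 600 = 900 mg.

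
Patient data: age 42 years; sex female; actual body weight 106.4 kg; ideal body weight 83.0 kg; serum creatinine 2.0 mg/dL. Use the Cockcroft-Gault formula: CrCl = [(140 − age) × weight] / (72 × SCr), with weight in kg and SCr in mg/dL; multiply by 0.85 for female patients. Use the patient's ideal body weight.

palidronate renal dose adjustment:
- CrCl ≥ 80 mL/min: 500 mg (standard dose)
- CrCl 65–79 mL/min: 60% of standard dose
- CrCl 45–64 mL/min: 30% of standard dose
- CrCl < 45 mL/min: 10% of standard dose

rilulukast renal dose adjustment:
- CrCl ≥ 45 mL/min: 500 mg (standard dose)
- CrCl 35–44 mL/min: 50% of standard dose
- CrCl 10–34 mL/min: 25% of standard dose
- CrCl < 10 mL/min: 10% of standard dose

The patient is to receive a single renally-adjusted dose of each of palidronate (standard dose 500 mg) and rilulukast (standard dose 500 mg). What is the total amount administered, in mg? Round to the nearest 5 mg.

CrCl = (140 − 42) × 83 / (72 × 2) × 0.85 = 8134.0 / 144.00 × 0.85 ≈ 48.0 mL/min
CrCl ≈ 48 mL/min.
palidronate: 45–64 mL/min → 30% of 500 mg = 150 mg.
rilulukast: ≥ 45 mL/min → 100% of 500 mg = 500 mg.
Total = 150 + 500 = 650 mg.

650 mg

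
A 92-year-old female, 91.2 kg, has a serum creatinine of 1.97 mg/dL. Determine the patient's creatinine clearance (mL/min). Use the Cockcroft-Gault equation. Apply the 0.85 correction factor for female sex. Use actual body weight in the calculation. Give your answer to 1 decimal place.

CrCl = (140 − 92) × 91.2 / (72 × 1.97) × 0.85 = 4377.6 / 141.84 × 0.85 ≈ 26.2 mL/min

26.2 mL/min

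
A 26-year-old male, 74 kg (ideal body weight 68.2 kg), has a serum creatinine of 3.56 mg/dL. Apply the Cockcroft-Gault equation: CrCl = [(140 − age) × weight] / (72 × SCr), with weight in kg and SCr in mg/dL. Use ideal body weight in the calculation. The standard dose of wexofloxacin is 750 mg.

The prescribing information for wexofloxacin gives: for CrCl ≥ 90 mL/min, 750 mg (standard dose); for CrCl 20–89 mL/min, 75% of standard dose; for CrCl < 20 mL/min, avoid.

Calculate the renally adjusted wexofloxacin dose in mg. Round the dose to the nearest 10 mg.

CrCl = (140 − 26) × 68.2 / (72 × 3.56) = 7774.8 / 256.32 ≈ 30.3 mL/min
CrCl ≈ 30 mL/min → bracket 20–89 mL/min.
75% of 750 mg = 562.5 mg → 560 mg

560 mg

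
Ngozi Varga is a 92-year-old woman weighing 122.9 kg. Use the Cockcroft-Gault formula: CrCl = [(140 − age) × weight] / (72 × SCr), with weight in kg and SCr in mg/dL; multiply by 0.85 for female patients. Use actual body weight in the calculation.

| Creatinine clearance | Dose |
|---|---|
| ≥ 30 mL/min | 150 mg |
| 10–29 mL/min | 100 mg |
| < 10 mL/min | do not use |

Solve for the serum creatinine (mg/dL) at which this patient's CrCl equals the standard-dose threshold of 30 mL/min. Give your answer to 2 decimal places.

2.32 mg/dL

Standard dose requires CrCl ≥ 30 mL/min.
Set (140 − 92) × 122.9 × 0.85 / (72 × SCr) = 30
SCr = (140 − 92) × 122.9 × 0.85 / (72 × 30) = 2.321 mg/dL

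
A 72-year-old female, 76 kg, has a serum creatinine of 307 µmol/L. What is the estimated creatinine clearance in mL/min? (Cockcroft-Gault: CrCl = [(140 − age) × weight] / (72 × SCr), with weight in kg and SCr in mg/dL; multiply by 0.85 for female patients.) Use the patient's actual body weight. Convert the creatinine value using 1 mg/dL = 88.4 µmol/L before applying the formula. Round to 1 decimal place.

17.6 mL/min

SCr = 307 / 88.4 = 3.473 mg/dL
CrCl = (140 − 72) × 76 / (72 × 3.473) × 0.85 = 5168.0 / 250.06 × 0.85 ≈ 17.6 mL/min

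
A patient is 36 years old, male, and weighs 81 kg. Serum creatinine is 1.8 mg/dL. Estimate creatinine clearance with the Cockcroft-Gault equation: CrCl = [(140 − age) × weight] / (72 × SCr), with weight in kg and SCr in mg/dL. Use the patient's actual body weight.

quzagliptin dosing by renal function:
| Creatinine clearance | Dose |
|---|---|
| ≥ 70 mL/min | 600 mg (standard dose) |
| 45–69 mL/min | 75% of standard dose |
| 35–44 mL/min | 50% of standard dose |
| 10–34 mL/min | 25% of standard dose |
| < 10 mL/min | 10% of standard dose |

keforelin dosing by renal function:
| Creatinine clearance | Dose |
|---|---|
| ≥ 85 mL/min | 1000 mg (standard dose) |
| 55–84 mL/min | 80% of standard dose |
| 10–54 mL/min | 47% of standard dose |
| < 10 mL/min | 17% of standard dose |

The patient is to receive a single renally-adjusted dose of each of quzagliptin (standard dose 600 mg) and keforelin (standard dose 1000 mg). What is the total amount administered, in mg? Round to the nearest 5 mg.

1250 mg

CrCl = (140 − 36) × 81 / (72 × 1.8) = 8424.0 / 129.60 ≈ 65.0 mL/min
CrCl ≈ 65 mL/min.
quzagliptin: 45–69 mL/min → 75% of 600 mg = 450 mg.
keforelin: 55–84 mL/min → 80% of 1000 mg = 800 mg.
Total = 450 + 800 = 1250 mg.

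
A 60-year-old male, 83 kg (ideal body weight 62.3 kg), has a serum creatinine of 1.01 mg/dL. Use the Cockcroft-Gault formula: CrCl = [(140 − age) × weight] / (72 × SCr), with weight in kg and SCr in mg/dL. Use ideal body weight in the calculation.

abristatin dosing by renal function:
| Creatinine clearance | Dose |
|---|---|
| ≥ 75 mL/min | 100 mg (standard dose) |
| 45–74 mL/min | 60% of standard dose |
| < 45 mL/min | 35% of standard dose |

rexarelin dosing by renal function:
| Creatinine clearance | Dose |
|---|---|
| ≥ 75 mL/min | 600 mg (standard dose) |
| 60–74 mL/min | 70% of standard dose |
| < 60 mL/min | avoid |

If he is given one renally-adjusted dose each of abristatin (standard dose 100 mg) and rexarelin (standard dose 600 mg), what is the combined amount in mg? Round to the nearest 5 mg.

480 mg

CrCl = (140 − 60) × 62.3 / (72 × 1.01) = 4984.0 / 72.72 ≈ 68.5 mL/min
CrCl ≈ 69 mL/min.
abristatin: 45–74 mL/min → 60% of 100 mg = 60 mg.
rexarelin: 60–74 mL/min → 70% of 600 mg = 420 mg.
Total = 60 + 420 = 480 mg.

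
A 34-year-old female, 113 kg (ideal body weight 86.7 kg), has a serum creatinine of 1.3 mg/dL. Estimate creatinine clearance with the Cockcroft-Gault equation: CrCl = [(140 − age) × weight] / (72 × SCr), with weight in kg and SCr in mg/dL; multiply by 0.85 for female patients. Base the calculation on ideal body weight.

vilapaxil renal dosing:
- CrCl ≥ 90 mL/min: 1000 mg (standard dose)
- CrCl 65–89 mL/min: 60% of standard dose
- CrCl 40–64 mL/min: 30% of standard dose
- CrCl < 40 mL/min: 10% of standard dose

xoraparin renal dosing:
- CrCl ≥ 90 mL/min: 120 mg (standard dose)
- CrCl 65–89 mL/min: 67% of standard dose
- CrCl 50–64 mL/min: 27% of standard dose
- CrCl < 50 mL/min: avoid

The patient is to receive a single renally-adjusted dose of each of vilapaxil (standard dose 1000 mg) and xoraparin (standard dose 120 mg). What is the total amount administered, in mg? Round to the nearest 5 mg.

680 mg

CrCl = (140 − 34) × 86.7 / (72 × 1.3) × 0.85 = 9190.2 / 93.60 × 0.85 ≈ 83.5 mL/min
CrCl ≈ 83 mL/min.
vilapaxil: 65–89 mL/min → 60% of 1000 mg = 600 mg.
xoraparin: 65–89 mL/min → 67% of 120 mg = 80.4 mg.
Total = 600 + 80.4 = 680.4 mg.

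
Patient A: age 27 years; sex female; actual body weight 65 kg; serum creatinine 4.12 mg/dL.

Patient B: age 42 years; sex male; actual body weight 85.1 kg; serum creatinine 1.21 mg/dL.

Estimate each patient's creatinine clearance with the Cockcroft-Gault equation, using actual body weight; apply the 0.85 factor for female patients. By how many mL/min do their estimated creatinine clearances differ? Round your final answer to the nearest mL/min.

Patient A: CrCl = (140 − 27) × 65 / (72 × 4.12) × 0.85 = 7345.0 / 296.64 × 0.85 ≈ 21.0 mL/min
Patient B: CrCl = (140 − 42) × 85.1 / (72 × 1.21) = 8339.8 / 87.12 ≈ 95.7 mL/min
|21.0 − 95.7| = 74.7 mL/min

75 mL/min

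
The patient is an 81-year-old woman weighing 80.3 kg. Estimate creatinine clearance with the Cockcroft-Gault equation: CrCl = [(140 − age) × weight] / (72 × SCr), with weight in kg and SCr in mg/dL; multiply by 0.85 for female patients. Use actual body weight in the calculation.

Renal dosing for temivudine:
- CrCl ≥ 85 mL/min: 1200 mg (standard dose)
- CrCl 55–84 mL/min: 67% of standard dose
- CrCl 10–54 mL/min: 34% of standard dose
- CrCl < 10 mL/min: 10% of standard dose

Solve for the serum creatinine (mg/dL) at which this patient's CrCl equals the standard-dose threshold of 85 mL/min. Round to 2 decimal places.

Standard dose requires CrCl ≥ 85 mL/min.
Set (140 − 81) × 80.3 × 0.85 / (72 × SCr) = 85
SCr = (140 − 81) × 80.3 × 0.85 / (72 × 85) = 0.658 mg/dL

0.66 mg/dL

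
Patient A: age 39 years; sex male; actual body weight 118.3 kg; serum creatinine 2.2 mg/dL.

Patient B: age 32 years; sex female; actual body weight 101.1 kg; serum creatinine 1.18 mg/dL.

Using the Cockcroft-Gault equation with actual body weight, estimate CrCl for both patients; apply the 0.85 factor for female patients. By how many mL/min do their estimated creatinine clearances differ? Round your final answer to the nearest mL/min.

34 mL/min

Patient A: CrCl = (140 − 39) × 118.3 / (72 × 2.2) = 11948.3 / 158.40 ≈ 75.4 mL/min
Patient B: CrCl = (140 − 32) × 101.1 / (72 × 1.18) × 0.85 = 10918.8 / 84.96 × 0.85 ≈ 109.2 mL/min
|75.4 − 109.2| = 33.8 mL/min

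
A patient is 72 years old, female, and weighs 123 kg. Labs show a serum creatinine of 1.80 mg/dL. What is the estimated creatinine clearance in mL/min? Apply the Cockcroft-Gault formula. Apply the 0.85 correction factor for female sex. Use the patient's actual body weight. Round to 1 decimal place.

CrCl = (140 − 72) × 123 / (72 × 1.8) × 0.85 = 8364.0 / 129.60 × 0.85 ≈ 54.9 mL/min

54.9 mL/min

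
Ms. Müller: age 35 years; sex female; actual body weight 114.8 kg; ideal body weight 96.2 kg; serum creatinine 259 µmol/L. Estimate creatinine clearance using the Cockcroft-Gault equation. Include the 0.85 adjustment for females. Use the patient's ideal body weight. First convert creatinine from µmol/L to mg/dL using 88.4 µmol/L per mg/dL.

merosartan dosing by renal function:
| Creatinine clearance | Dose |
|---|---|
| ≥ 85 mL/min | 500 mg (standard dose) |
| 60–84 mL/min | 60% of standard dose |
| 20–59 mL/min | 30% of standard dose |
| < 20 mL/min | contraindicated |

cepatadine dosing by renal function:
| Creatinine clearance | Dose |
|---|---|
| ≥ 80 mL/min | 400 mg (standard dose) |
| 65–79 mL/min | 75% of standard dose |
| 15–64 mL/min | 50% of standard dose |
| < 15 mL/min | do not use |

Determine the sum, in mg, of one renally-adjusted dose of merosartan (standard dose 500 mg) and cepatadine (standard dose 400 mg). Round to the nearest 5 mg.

350 mg

SCr = 259 / 88.4 = 2.93 mg/dL
CrCl = (140 − 35) × 96.2 / (72 × 2.93) × 0.85 = 10101.0 / 210.96 × 0.85 ≈ 40.7 mL/min
CrCl ≈ 41 mL/min.
merosartan: 20–59 mL/min → 30% of 500 mg = 150 mg.
cepatadine: 15–64 mL/min → 50% of 400 mg = 200 mg.
Total = 150 + 200 = 350 mg.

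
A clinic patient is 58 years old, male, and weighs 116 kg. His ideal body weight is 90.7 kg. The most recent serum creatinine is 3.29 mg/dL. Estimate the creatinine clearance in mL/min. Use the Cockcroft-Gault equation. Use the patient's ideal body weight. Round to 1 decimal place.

31.4 mL/min

CrCl = (140 − 58) × 90.7 / (72 × 3.29) = 7437.4 / 236.88 ≈ 31.4 mL/min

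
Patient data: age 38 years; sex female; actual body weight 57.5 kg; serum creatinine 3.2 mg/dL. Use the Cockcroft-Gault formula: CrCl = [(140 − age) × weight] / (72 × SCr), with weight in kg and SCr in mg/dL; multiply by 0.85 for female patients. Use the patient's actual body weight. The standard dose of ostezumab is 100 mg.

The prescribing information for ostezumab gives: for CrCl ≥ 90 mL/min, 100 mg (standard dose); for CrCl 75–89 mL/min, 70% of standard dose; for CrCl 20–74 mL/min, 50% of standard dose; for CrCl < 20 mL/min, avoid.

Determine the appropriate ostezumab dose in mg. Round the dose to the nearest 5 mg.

CrCl = (140 − 38) × 57.5 / (72 × 3.2) × 0.85 = 5865.0 / 230.40 × 0.85 ≈ 21.6 mL/min
CrCl ≈ 22 mL/min → bracket 20–74 mL/min.
50% of 100 mg = 50 mg

50 mg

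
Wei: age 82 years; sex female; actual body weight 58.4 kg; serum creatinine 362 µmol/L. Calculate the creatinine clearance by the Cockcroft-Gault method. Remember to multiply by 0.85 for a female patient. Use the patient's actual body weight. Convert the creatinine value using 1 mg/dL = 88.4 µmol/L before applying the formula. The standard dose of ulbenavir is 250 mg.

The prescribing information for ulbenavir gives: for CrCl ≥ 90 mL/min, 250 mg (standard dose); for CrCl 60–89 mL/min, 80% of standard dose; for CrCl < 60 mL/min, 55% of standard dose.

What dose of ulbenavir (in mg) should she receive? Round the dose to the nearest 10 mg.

140 mg

SCr = 362 / 88.4 = 4.095 mg/dL
CrCl = (140 − 82) × 58.4 / (72 × 4.095) × 0.85 = 3387.2 / 294.84 × 0.85 ≈ 9.8 mL/min
CrCl ≈ 10 mL/min → bracket < 60 mL/min.
55% of 250 mg = 137.5 mg → 140 mg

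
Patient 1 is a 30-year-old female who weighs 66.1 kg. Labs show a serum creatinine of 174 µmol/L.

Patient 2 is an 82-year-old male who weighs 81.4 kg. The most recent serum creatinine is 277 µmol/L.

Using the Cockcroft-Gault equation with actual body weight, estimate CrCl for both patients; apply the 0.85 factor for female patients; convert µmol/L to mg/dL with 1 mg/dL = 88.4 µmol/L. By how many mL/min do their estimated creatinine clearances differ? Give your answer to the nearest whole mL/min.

Patient 1: SCr = 174 / 88.4 = 1.968 mg/dL
Patient 1: CrCl = (140 − 30) × 66.1 / (72 × 1.968) × 0.85 = 7271.0 / 141.70 × 0.85 ≈ 43.6 mL/min
Patient 2: SCr = 277 / 88.4 = 3.133 mg/dL
Patient 2: CrCl = (140 − 82) × 81.4 / (72 × 3.133) = 4721.2 / 225.58 ≈ 20.9 mL/min
|43.6 − 20.9| = 22.7 mL/min

23 mL/min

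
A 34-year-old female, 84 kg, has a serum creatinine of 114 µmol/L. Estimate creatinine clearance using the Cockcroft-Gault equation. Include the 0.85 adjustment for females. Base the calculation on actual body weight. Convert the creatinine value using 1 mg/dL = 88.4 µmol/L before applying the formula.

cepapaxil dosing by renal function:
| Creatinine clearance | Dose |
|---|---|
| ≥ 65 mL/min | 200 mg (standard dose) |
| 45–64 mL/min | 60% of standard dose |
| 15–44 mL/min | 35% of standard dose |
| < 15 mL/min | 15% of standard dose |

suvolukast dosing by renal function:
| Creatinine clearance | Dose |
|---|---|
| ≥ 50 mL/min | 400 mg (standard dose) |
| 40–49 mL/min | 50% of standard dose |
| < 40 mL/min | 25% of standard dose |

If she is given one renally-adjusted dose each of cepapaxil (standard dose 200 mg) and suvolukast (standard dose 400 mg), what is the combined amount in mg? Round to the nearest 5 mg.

SCr = 114 / 88.4 = 1.29 mg/dL
CrCl = (140 − 34) × 84 / (72 × 1.29) × 0.85 = 8904.0 / 92.88 × 0.85 ≈ 81.5 mL/min
CrCl ≈ 82 mL/min.
cepapaxil: ≥ 65 mL/min → 100% of 200 mg = 200 mg.
suvolukast: ≥ 50 mL/min → 100% of 400 mg = 400 mg.
Total = 200 + 400 = 600 mg.

600 mg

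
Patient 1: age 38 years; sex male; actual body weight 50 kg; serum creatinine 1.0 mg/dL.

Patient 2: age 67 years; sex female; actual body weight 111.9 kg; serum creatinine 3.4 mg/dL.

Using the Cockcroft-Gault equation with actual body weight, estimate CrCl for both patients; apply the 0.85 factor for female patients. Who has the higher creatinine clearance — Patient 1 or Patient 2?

Patient 1: CrCl = (140 − 38) × 50 / (72 × 1) = 5100.0 / 72.00 ≈ 70.8 mL/min
Patient 2: CrCl = (140 − 67) × 111.9 / (72 × 3.4) × 0.85 = 8168.7 / 244.80 × 0.85 ≈ 28.4 mL/min
70.8 vs 28.4 mL/min → Patient 1 is higher.

Patient 1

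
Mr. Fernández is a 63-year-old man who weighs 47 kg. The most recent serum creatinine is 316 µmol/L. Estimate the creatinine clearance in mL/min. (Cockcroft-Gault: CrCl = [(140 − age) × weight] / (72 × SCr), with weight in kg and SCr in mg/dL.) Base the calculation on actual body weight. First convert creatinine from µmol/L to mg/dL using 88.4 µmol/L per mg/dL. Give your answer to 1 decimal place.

14.1 mL/min

SCr = 316 / 88.4 = 3.575 mg/dL
CrCl = (140 − 63) × 47 / (72 × 3.575) = 3619.0 / 257.40 ≈ 14.1 mL/min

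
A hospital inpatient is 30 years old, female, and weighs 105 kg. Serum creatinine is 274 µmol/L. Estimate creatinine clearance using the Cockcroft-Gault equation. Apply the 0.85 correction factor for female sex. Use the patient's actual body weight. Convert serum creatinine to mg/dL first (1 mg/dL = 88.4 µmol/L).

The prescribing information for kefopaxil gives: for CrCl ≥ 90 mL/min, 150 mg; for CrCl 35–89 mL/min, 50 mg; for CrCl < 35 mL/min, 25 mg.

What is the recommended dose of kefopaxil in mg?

SCr = 274 / 88.4 = 3.1 mg/dL
CrCl = (140 − 30) × 105 / (72 × 3.1) × 0.85 = 11550.0 / 223.20 × 0.85 ≈ 44.0 mL/min
CrCl ≈ 44 mL/min → bracket 35–89 mL/min.
Dose for this bracket: 50 mg.

50 mg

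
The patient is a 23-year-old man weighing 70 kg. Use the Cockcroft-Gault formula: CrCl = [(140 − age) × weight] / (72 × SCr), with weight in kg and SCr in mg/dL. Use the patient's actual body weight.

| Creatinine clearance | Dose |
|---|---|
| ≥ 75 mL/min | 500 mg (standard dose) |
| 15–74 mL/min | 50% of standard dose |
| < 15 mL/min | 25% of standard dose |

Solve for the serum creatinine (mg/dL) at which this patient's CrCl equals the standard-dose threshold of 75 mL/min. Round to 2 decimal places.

Standard dose requires CrCl ≥ 75 mL/min.
Set (140 − 23) × 70 / (72 × SCr) = 75
SCr = (140 − 23) × 70 / (72 × 75) = 1.517 mg/dL

1.52 mg/dL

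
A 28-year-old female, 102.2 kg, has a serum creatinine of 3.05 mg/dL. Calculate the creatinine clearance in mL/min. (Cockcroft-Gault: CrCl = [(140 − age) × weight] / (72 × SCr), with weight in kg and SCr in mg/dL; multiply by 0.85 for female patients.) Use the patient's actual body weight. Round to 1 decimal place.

CrCl = (140 − 28) × 102.2 / (72 × 3.05) × 0.85 = 11446.4 / 219.60 × 0.85 ≈ 44.3 mL/min

44.3 mL/min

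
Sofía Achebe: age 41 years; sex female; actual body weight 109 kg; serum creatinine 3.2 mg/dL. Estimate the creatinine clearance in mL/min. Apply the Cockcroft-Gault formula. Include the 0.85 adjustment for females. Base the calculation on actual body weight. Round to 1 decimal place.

CrCl = (140 − 41) × 109 / (72 × 3.2) × 0.85 = 10791.0 / 230.40 × 0.85 ≈ 39.8 mL/min

39.8 mL/min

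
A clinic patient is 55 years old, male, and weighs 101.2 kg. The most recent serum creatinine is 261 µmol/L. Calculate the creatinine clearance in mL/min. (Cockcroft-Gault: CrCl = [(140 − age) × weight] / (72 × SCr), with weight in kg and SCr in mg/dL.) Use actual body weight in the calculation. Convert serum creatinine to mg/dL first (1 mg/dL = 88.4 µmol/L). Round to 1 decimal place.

SCr = 261 / 88.4 = 2.952 mg/dL
CrCl = (140 − 55) × 101.2 / (72 × 2.952) = 8602.0 / 212.54 ≈ 40.5 mL/min

40.5 mL/min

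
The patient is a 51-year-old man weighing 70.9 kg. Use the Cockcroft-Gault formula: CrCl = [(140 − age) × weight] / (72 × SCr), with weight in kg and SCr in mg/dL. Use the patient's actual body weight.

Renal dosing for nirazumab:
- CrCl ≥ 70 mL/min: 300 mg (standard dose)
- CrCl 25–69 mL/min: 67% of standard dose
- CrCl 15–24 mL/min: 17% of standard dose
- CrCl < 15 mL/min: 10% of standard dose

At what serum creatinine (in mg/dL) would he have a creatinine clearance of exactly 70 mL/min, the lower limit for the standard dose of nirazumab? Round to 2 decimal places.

Standard dose requires CrCl ≥ 70 mL/min.
Set (140 − 51) × 70.9 / (72 × SCr) = 70
SCr = (140 − 51) × 70.9 / (72 × 70) = 1.252 mg/dL

1.25 mg/dL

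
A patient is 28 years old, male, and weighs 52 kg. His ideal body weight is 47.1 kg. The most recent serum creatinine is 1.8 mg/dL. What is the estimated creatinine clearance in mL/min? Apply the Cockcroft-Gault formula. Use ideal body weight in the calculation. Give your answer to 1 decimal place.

40.7 mL/min

CrCl = (140 − 28) × 47.1 / (72 × 1.8) = 5275.2 / 129.60 ≈ 40.7 mL/min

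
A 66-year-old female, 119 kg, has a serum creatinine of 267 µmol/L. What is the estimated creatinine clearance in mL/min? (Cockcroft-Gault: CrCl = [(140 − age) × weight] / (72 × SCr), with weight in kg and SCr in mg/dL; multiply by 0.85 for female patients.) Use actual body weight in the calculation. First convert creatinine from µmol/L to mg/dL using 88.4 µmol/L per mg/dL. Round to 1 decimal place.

34.4 mL/min

SCr = 267 / 88.4 = 3.02 mg/dL
CrCl = (140 − 66) × 119 / (72 × 3.02) × 0.85 = 8806.0 / 217.44 × 0.85 ≈ 34.4 mL/min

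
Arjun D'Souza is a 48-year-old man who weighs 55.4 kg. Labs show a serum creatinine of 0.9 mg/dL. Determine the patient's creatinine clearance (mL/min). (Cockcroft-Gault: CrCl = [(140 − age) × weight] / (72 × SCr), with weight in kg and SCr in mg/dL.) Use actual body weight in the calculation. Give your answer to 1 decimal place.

78.7 mL/min

CrCl = (140 − 48) × 55.4 / (72 × 0.9) = 5096.8 / 64.80 ≈ 78.7 mL/min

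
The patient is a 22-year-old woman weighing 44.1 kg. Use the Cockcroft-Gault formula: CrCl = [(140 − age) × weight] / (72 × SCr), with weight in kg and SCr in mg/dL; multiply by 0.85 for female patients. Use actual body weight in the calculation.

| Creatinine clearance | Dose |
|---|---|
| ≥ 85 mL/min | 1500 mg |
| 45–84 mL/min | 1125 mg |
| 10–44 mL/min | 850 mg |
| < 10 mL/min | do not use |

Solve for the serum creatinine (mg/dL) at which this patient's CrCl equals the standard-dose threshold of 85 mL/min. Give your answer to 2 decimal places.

Standard dose requires CrCl ≥ 85 mL/min.
Set (140 − 22) × 44.1 × 0.85 / (72 × SCr) = 85
SCr = (140 − 22) × 44.1 × 0.85 / (72 × 85) = 0.723 mg/dL

0.72 mg/dL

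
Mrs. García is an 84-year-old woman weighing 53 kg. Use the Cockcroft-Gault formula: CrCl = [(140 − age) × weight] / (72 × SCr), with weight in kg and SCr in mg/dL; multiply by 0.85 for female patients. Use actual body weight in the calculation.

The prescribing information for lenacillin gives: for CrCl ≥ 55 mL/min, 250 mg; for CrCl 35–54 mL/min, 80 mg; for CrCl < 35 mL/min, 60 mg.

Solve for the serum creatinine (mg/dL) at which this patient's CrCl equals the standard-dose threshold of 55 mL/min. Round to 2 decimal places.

Standard dose requires CrCl ≥ 55 mL/min.
Set (140 − 84) × 53 × 0.85 / (72 × SCr) = 55
SCr = (140 − 84) × 53 × 0.85 / (72 × 55) = 0.637 mg/dL

0.64 mg/dL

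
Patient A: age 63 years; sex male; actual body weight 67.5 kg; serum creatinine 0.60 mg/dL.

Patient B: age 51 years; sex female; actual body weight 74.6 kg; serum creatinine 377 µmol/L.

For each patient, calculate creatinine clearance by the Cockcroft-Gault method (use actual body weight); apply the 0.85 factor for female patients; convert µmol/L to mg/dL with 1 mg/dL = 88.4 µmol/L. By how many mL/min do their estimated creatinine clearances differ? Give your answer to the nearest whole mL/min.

Patient A: CrCl = (140 − 63) × 67.5 / (72 × 0.6) = 5197.5 / 43.20 ≈ 120.3 mL/min
Patient B: SCr = 377 / 88.4 = 4.265 mg/dL
Patient B: CrCl = (140 − 51) × 74.6 / (72 × 4.265) × 0.85 = 6639.4 / 307.08 × 0.85 ≈ 18.4 mL/min
|120.3 − 18.4| = 101.9 mL/min

102 mL/min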